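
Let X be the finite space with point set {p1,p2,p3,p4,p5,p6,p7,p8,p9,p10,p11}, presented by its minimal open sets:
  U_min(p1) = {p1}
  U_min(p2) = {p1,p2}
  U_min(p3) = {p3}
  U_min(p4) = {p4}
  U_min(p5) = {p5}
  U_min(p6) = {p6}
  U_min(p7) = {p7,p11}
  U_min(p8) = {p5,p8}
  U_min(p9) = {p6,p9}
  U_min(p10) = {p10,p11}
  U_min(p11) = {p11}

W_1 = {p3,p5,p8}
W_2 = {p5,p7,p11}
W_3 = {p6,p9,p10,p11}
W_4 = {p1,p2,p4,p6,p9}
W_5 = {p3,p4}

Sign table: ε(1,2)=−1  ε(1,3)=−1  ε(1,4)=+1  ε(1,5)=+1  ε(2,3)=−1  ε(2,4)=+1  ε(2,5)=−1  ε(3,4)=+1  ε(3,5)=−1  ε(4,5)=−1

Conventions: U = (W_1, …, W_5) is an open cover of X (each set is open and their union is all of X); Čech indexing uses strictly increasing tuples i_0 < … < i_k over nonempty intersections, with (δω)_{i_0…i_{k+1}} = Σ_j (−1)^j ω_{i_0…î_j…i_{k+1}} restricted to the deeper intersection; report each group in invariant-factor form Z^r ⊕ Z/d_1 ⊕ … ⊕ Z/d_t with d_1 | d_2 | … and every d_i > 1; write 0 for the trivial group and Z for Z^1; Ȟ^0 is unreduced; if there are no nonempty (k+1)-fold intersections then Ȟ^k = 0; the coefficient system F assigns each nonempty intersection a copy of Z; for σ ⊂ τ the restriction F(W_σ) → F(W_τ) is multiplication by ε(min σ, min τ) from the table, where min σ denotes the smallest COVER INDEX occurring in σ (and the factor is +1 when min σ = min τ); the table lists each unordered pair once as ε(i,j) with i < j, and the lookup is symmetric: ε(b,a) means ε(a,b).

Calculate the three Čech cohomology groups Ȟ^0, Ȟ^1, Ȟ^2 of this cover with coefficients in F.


nonempty overlaps:
  W12={p5} W15={p3} W23={p11} W34={p6,p9} W45={p4}
C dims 5,5; δ0: rk 5, SNF 1^4·2
degree 0: 5−5−0 = 0 → Ȟ^0 ≅ 0
degree 1: 5−0−5 = 0 plus torsion [2] → Ȟ^1 ≅ Z/2
degree 2: 0−0−0 = 0 → Ȟ^2 ≅ 0

Ȟ^0 = 0, Ȟ^1 = Z/2, Ȟ^2 = 0


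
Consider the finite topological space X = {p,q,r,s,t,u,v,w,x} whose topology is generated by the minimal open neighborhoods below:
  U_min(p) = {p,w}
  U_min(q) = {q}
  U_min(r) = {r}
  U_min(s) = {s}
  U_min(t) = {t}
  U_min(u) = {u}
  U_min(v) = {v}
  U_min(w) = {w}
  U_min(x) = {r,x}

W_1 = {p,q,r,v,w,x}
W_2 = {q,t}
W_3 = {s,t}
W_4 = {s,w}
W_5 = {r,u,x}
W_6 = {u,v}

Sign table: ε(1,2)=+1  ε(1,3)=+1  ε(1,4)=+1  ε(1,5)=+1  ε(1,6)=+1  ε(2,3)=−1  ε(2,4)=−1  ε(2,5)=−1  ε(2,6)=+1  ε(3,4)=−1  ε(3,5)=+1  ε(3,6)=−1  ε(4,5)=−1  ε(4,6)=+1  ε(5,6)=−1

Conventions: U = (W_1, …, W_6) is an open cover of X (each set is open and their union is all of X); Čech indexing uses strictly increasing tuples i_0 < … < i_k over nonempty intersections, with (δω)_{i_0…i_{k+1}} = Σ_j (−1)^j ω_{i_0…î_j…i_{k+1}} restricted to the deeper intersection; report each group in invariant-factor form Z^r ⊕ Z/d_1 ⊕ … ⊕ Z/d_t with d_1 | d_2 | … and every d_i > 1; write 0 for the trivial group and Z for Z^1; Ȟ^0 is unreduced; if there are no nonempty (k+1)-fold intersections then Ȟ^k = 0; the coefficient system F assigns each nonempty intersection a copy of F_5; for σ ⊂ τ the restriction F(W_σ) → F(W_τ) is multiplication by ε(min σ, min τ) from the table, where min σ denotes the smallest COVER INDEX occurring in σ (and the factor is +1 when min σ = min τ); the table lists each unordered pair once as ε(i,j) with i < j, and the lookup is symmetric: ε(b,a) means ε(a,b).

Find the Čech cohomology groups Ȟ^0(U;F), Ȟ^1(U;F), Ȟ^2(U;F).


Ȟ^0 = 0, Ȟ^1 = Z/5 and Ȟ^2 = 0

nerve simplices:
  W12={q} W14={w} W15={r,x} W16={v} W23={t} W34={s} W56={u}
C dims 6,7; δ0: rk_F5 6
degree 0: 6−6−0 = 0 → Ȟ^0 ≅ 0
degree 1: 7−0−6 = 1 → Ȟ^1 ≅ Z/5
degree 2: 0−0−0 = 0 → Ȟ^2 ≅ 0


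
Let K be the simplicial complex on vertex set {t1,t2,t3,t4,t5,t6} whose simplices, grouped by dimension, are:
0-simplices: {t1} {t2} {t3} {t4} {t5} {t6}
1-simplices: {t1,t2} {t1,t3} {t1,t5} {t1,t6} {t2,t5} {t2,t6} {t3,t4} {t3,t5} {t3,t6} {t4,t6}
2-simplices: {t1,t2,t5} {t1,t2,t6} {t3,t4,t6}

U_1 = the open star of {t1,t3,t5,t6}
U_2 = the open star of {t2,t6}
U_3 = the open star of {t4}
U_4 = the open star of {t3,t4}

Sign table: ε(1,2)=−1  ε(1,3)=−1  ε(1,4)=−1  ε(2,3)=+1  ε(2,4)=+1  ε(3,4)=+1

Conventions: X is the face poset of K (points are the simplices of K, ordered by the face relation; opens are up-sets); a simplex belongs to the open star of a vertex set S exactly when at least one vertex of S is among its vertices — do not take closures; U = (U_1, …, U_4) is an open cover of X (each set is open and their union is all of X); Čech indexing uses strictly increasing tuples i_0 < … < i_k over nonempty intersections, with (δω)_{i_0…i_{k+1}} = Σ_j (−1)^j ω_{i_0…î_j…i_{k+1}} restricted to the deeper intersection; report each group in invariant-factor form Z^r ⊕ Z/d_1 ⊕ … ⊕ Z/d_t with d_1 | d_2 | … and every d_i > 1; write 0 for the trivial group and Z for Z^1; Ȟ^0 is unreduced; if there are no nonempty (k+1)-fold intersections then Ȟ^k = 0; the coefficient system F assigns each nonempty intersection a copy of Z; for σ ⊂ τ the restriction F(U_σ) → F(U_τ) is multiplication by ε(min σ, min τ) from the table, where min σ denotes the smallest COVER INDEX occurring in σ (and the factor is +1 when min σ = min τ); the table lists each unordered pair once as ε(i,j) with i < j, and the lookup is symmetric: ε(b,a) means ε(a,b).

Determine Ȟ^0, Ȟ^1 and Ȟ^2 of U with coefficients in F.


Ȟ^0(U;F) ≅ Z, Ȟ^1(U;F) ≅ 0 and Ȟ^2(U;F) ≅ 0

nerve of the cover:
  U1={{t1},{t3},{t5},{t6},{t1,t2},{t1,t3},{t1,t5},{t1,t6},{t2,t5},{t2,t6},{t3,t4},{t3,t5},{t3,t6},{t4,t6},{t1,t2,t5},{t1,t2,t6},{t3,t4,t6}} U2={{t2},{t6},{t1,t2},{t1,t6},{t2,t5},{t2,t6},{t3,t6},{t4,t6},{t1,t2,t5},{t1,t2,t6},{t3,t4,t6}} U3={{t4},{t3,t4},{t4,t6},{t3,t4,t6}} U4={{t3},{t4},{t1,t3},{t3,t4},{t3,t5},{t3,t6},{t4,t6},{t3,t4,t6}}
  U12={{t6},{t1,t2},{t1,t6},{t2,t5},{t2,t6},{t3,t6},{t4,t6},{t1,t2,t5},{t1,t2,t6},{t3,t4,t6}} U13={{t3,t4},{t4,t6},{t3,t4,t6}} U14={{t3},{t1,t3},{t3,t4},{t3,t5},{t3,t6},{t4,t6},{t3,t4,t6}} U23={{t4,t6},{t3,t4,t6}} U24={{t3,t6},{t4,t6},{t3,t4,t6}} U34={{t4},{t3,t4},{t4,t6},{t3,t4,t6}}
  U123={{t4,t6},{t3,t4,t6}} U124={{t3,t6},{t4,t6},{t3,t4,t6}} U134={{t3,t4},{t4,t6},{t3,t4,t6}} U234={{t4,t6},{t3,t4,t6}}
  U1234={{t4,t6},{t3,t4,t6}}
C dims 4,6,4,1; δ0: rk 3, SNF 1^3; δ1: rk 3, SNF 1^3; δ2: rk 1, SNF 1^1
Ȟ^0 = (4 − 3) − 0 = 1, so Ȟ^0 ≅ Z
Ȟ^1 = (6 − 3) − 3 = 0, so Ȟ^1 ≅ 0
Ȟ^2 = (4 − 1) − 3 = 0, so Ȟ^2 ≅ 0


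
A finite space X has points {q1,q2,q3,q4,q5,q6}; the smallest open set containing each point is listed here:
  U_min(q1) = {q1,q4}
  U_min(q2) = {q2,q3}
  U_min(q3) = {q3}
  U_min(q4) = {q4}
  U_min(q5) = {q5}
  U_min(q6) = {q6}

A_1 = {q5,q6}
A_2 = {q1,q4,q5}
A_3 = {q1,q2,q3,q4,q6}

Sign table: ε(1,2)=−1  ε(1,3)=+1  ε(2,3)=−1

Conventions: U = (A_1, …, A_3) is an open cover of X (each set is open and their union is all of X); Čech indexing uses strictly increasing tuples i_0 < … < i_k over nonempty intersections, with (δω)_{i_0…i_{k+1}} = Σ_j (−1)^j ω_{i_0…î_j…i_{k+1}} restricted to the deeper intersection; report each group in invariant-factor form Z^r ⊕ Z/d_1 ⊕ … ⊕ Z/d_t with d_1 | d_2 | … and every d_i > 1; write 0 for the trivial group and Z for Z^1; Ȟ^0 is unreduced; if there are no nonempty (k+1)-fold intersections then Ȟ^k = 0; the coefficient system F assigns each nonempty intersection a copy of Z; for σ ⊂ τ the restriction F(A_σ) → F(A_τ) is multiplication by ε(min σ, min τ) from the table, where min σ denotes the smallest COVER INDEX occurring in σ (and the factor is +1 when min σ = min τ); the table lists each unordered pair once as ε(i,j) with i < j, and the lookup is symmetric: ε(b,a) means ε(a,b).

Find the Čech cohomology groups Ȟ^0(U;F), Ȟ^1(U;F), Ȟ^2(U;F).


nonempty overlaps:
  A12={q5} A13={q6} A23={q1,q4}
C dims 3,3; δ0: rk 2, SNF 1^2
degree 0: 3−2−0 = 1 → Ȟ^0 ≅ Z
degree 1: 3−0−2 = 1 → Ȟ^1 ≅ Z
degree 2: 0−0−0 = 0 → Ȟ^2 ≅ 0

Ȟ^0 = Z,  Ȟ^1 = Z,  Ȟ^2 = 0


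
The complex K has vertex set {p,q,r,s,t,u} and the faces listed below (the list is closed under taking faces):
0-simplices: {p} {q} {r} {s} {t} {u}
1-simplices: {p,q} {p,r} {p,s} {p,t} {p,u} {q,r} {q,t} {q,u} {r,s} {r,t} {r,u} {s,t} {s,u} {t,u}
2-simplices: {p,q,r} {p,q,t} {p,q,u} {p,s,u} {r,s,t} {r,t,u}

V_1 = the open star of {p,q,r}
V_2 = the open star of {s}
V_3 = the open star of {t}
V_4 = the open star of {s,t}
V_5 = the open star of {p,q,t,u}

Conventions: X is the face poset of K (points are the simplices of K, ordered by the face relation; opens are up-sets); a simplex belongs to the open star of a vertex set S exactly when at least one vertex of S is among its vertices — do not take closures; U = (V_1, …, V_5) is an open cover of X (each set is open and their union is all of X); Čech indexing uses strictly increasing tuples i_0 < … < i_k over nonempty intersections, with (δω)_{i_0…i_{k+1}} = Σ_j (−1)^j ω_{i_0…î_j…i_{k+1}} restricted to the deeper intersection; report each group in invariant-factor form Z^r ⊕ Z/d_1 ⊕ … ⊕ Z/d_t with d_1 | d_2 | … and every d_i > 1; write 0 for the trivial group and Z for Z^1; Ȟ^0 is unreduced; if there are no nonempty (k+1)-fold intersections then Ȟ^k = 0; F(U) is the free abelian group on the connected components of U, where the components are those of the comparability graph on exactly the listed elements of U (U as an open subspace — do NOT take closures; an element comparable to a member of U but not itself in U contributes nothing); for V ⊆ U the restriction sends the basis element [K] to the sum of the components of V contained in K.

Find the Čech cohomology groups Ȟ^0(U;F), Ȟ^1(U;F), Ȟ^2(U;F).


nonempty overlaps:
  V1={{p},{q},{r},{p,q},{p,r},{p,s},{p,t},{p,u},{q,r},{q,t},{q,u},{r,s},{r,t},{r,u},{p,q,r},{p,q,t},{p,q,u},{p,s,u},{r,s,t},{r,t,u}} V2={{s},{p,s},{r,s},{s,t},{s,u},{p,s,u},{r,s,t}} V3={{t},{p,t},{q,t},{r,t},{s,t},{t,u},{p,q,t},{r,s,t},{r,t,u}} V4={{s},{t},{p,s},{p,t},{q,t},{r,s},{r,t},{s,t},{s,u},{t,u},{p,q,t},{p,s,u},{r,s,t},{r,t,u}} V5={{p},{q},{t},{u},{p,q},{p,r},{p,s},{p,t},{p,u},{q,r},{q,t},{q,u},{r,t},{r,u},{s,t},{s,u},{t,u},{p,q,r},{p,q,t},{p,q,u},{p,s,u},{r,s,t},{r,t,u}}
  V12={{p,s},{r,s},{p,s,u},{r,s,t}} V13={{p,t},{q,t},{r,t},{p,q,t},{r,s,t},{r,t,u}} V14={{p,s},{p,t},{q,t},{r,s},{r,t},{p,q,t},{p,s,u},{r,s,t},{r,t,u}} V15={{p},{q},{p,q},{p,r},{p,s},{p,t},{p,u},{q,r},{q,t},{q,u},{r,t},{r,u},{p,q,r},{p,q,t},{p,q,u},{p,s,u},{r,s,t},{r,t,u}} V23={{s,t},{r,s,t}} V24={{s},{p,s},{r,s},{s,t},{s,u},{p,s,u},{r,s,t}} V25={{p,s},{s,t},{s,u},{p,s,u},{r,s,t}} V34={{t},{p,t},{q,t},{r,t},{s,t},{t,u},{p,q,t},{r,s,t},{r,t,u}} V35={{t},{p,t},{q,t},{r,t},{s,t},{t,u},{p,q,t},{r,s,t},{r,t,u}} V45={{t},{p,s},{p,t},{q,t},{r,t},{s,t},{s,u},{t,u},{p,q,t},{p,s,u},{r,s,t},{r,t,u}}
  V123={{r,s,t}} V124={{p,s},{r,s},{p,s,u},{r,s,t}} V125={{p,s},{p,s,u},{r,s,t}} V134={{p,t},{q,t},{r,t},{p,q,t},{r,s,t},{r,t,u}} V135={{p,t},{q,t},{r,t},{p,q,t},{r,s,t},{r,t,u}} V145={{p,s},{p,t},{q,t},{r,t},{p,q,t},{p,s,u},{r,s,t},{r,t,u}} V234={{s,t},{r,s,t}} V235={{s,t},{r,s,t}} V245={{p,s},{s,t},{s,u},{p,s,u},{r,s,t}} V345={{t},{p,t},{q,t},{r,t},{s,t},{t,u},{p,q,t},{r,s,t},{r,t,u}}
  V1234={{r,s,t}} V1235={{r,s,t}} V1245={{p,s},{p,s,u},{r,s,t}} V1345={{p,t},{q,t},{r,t},{p,q,t},{r,s,t},{r,t,u}} V2345={{s,t},{r,s,t}}
  V12345={{r,s,t}}
components per intersection:
  V1: {{p},{q},{r},{p,q},{p,r},{p,s},{p,t},{p,u},{q,r},{q,t},{q,u},{r,s},{r,t},{r,u},{p,q,r},{p,q,t},{p,q,u},{p,s,u},{r,s,t},{r,t,u}}
  V2: {{s},{p,s},{r,s},{s,t},{s,u},{p,s,u},{r,s,t}}
  V3: {{t},{p,t},{q,t},{r,t},{s,t},{t,u},{p,q,t},{r,s,t},{r,t,u}}
  V4: {{s},{t},{p,s},{p,t},{q,t},{r,s},{r,t},{s,t},{s,u},{t,u},{p,q,t},{p,s,u},{r,s,t},{r,t,u}}
  V5: {{p},{q},{t},{u},{p,q},{p,r},{p,s},{p,t},{p,u},{q,r},{q,t},{q,u},{r,t},{r,u},{s,t},{s,u},{t,u},{p,q,r},{p,q,t},{p,q,u},{p,s,u},{r,s,t},{r,t,u}}
  V12: {{p,s},{p,s,u}} {{r,s},{r,s,t}}
  V13: {{p,t},{q,t},{p,q,t}} {{r,t},{r,s,t},{r,t,u}}
  V14: {{p,s},{p,s,u}} {{p,t},{q,t},{p,q,t}} {{r,s},{r,t},{r,s,t},{r,t,u}}
  V15: {{p},{q},{p,q},{p,r},{p,s},{p,t},{p,u},{q,r},{q,t},{q,u},{p,q,r},{p,q,t},{p,q,u},{p,s,u}} {{r,t},{r,u},{r,s,t},{r,t,u}}
  V23: {{s,t},{r,s,t}}
  V24: {{s},{p,s},{r,s},{s,t},{s,u},{p,s,u},{r,s,t}}
  V25: {{p,s},{s,u},{p,s,u}} {{s,t},{r,s,t}}
  V34: {{t},{p,t},{q,t},{r,t},{s,t},{t,u},{p,q,t},{r,s,t},{r,t,u}}
  V35: {{t},{p,t},{q,t},{r,t},{s,t},{t,u},{p,q,t},{r,s,t},{r,t,u}}
  V45: {{t},{p,t},{q,t},{r,t},{s,t},{t,u},{p,q,t},{r,s,t},{r,t,u}} {{p,s},{s,u},{p,s,u}}
  V123: {{r,s,t}}
  V124: {{p,s},{p,s,u}} {{r,s},{r,s,t}}
  V125: {{p,s},{p,s,u}} {{r,s,t}}
  V134: {{p,t},{q,t},{p,q,t}} {{r,t},{r,s,t},{r,t,u}}
  V135: {{p,t},{q,t},{p,q,t}} {{r,t},{r,s,t},{r,t,u}}
  V145: {{p,s},{p,s,u}} {{p,t},{q,t},{p,q,t}} {{r,t},{r,s,t},{r,t,u}}
  V234: {{s,t},{r,s,t}}
  V235: {{s,t},{r,s,t}}
  V245: {{p,s},{s,u},{p,s,u}} {{s,t},{r,s,t}}
  V345: {{t},{p,t},{q,t},{r,t},{s,t},{t,u},{p,q,t},{r,s,t},{r,t,u}}
  V1234: {{r,s,t}}
  V1235: {{r,s,t}}
  V1245: {{p,s},{p,s,u}} {{r,s,t}}
  V1345: {{p,t},{q,t},{p,q,t}} {{r,t},{r,s,t},{r,t,u}}
  V2345: {{s,t},{r,s,t}}
  V12345: {{r,s,t}}
C dims 5,17,17,7; δ0: rk 4, SNF 1^4; δ1: rk 11, SNF 1^11; δ2: rk 6, SNF 1^6
degree 0: 5−4−0 = 1 → Ȟ^0 ≅ Z
degree 1: 17−11−4 = 2 → Ȟ^1 ≅ Z^2
degree 2: 17−6−11 = 0 → Ȟ^2 ≅ 0

Ȟ^0 ≅ Z,  Ȟ^1 ≅ Z^2,  Ȟ^2 ≅ 0


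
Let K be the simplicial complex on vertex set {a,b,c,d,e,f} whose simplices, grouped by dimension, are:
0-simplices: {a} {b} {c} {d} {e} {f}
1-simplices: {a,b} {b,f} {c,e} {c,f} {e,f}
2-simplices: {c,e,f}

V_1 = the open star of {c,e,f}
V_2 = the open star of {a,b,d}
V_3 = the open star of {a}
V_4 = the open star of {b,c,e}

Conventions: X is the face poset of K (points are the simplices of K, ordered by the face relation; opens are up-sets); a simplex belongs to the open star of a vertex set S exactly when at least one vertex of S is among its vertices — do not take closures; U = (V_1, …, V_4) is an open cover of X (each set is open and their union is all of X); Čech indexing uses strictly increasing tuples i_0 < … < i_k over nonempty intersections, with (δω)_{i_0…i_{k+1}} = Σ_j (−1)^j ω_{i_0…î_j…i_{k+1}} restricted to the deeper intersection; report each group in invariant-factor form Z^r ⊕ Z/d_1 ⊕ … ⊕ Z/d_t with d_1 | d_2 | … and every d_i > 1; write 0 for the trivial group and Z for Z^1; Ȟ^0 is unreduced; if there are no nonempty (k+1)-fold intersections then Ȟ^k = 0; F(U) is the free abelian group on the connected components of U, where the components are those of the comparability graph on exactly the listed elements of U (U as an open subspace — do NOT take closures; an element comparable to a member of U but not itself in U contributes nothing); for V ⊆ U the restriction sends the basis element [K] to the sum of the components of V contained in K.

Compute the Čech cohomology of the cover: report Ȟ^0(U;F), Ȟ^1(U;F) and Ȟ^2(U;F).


Ȟ^0 = Z^2,  Ȟ^1 = 0,  Ȟ^2 = 0

nonempty intersections:
  V1={{c},{e},{f},{b,f},{c,e},{c,f},{e,f},{c,e,f}} V2={{a},{b},{d},{a,b},{b,f}} V3={{a},{a,b}} V4={{b},{c},{e},{a,b},{b,f},{c,e},{c,f},{e,f},{c,e,f}}
  V12={{b,f}} V14={{c},{e},{b,f},{c,e},{c,f},{e,f},{c,e,f}} V23={{a},{a,b}} V24={{b},{a,b},{b,f}} V34={{a,b}}
  V124={{b,f}} V234={{a,b}}
components per intersection:
  V1: {{c},{e},{f},{b,f},{c,e},{c,f},{e,f},{c,e,f}}
  V2: {{a},{b},{a,b},{b,f}} {{d}}
  V3: {{a},{a,b}}
  V4: {{b},{a,b},{b,f}} {{c},{e},{c,e},{c,f},{e,f},{c,e,f}}
  V12: {{b,f}}
  V14: {{c},{e},{c,e},{c,f},{e,f},{c,e,f}} {{b,f}}
  V23: {{a},{a,b}}
  V24: {{b},{a,b},{b,f}}
  V34: {{a,b}}
  V124: {{b,f}}
  V234: {{a,b}}
C dims 6,6,2; δ0: rk 4, SNF 1^4; δ1: rk 2, SNF 1^2
Ȟ^0: (6−4)−0=2 ⇒ Z^2
Ȟ^1: (6−2)−4=0 ⇒ 0
Ȟ^2: (2−0)−2=0 ⇒ 0


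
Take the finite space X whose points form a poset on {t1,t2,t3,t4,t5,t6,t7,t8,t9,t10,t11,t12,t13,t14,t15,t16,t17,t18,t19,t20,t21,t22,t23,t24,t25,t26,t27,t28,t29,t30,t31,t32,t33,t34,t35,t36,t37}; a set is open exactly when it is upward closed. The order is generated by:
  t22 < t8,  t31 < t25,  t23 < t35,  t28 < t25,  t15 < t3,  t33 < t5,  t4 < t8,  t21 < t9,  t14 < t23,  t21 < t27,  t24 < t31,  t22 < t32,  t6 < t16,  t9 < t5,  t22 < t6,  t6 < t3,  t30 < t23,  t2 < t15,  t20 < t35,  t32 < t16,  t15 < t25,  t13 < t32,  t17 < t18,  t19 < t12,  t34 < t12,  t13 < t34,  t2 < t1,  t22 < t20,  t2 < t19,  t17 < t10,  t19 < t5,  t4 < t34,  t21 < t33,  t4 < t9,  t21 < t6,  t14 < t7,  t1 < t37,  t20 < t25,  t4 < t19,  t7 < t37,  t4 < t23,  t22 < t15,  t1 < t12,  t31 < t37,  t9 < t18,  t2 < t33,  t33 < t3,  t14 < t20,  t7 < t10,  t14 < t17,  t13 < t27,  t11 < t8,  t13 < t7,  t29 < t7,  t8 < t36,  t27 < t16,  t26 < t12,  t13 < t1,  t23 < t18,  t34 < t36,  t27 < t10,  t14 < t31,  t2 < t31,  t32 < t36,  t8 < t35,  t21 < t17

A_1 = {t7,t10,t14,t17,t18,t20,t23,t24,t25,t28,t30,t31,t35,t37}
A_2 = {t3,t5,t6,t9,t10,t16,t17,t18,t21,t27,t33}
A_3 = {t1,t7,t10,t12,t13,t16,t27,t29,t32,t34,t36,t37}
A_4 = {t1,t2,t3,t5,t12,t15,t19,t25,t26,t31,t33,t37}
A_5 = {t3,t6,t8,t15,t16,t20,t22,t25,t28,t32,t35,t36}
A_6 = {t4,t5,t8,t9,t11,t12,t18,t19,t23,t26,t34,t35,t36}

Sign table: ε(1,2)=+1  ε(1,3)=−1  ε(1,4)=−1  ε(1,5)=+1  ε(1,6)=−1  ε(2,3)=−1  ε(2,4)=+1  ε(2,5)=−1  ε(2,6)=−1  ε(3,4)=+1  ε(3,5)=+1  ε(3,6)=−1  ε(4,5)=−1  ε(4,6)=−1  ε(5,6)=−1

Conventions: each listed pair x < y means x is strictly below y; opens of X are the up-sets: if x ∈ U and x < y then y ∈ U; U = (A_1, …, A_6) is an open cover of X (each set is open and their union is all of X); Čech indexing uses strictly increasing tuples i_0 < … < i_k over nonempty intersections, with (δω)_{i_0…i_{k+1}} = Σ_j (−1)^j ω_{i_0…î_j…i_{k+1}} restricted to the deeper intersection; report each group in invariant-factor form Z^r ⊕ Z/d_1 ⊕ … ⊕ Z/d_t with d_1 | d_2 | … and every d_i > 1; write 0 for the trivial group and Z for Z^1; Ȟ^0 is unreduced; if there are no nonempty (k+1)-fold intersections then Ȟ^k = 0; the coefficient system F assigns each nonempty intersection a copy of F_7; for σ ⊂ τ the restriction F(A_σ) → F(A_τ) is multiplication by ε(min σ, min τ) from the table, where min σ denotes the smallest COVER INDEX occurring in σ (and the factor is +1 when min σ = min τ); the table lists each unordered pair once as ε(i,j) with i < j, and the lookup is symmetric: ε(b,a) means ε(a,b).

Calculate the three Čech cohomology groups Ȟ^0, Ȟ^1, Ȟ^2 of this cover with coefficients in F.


nerve of the cover:
  A12={t10,t17,t18} A13={t7,t10,t37} A14={t25,t31,t37} A15={t20,t25,t28,t35} A16={t18,t23,t35} A23={t10,t16,t27} A24={t3,t5,t33} A25={t3,t6,t16} A26={t5,t9,t18} A34={t1,t12,t37} A35={t16,t32,t36} A36={t12,t34,t36} A45={t3,t15,t25} A46={t5,t12,t19,t26} A56={t8,t35,t36}
  A123={t10} A126={t18} A134={t37} A145={t25} A156={t35} A235={t16} A245={t3} A246={t5} A346={t12} A356={t36}
C dims 6,15,10; δ0: rk_F7 6; δ1: rk_F7 9
Ȟ^0 = (6 − 6) − 0 = 0, so Ȟ^0 ≅ 0
Ȟ^1 = (15 − 9) − 6 = 0, so Ȟ^1 ≅ 0
Ȟ^2 = (10 − 0) − 9 = 1, so Ȟ^2 ≅ Z/7

Ȟ^0 = 0; Ȟ^1 = 0; Ȟ^2 = Z/7


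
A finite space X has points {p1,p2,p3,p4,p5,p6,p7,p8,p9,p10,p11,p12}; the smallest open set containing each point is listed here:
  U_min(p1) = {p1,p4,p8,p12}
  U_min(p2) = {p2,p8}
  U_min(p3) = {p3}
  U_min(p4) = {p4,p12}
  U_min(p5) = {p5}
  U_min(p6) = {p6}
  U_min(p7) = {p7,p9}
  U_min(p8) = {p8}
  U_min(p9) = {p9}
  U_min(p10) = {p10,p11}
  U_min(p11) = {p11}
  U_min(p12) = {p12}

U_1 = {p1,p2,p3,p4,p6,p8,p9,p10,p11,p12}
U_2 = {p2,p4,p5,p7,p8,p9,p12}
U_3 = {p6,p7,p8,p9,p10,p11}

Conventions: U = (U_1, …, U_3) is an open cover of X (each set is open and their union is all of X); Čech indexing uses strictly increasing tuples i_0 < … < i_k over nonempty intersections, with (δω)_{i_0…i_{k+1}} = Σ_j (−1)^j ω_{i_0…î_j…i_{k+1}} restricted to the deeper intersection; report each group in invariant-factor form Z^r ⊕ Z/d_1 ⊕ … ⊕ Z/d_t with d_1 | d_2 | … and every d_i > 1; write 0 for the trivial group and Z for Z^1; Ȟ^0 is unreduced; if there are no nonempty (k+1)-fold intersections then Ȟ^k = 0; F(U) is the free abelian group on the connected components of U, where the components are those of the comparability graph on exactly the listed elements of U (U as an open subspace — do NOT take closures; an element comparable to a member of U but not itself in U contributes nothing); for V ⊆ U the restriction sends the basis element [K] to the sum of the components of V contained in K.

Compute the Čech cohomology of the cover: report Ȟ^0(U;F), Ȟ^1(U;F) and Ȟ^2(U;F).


Ȟ^0(U;F) ≅ Z^6, Ȟ^1(U;F) ≅ 0, Ȟ^2(U;F) ≅ 0

nonempty intersections:
  U12={p2,p4,p8,p9,p12} U13={p6,p8,p9,p10,p11} U23={p7,p8,p9}
  U123={p8,p9}
components per intersection:
  U1: {p1,p2,p4,p8,p12} {p3} {p6} {p9} {p10,p11}
  U2: {p2,p8} {p4,p12} {p5} {p7,p9}
  U3: {p6} {p7,p9} {p8} {p10,p11}
  U12: {p2,p8} {p4,p12} {p9}
  U13: {p6} {p8} {p9} {p10,p11}
  U23: {p7,p9} {p8}
  U123: {p8} {p9}
C dims 13,9,2; δ0: rk 7, SNF 1^7; δ1: rk 2, SNF 1^2
Ȟ^0: (13−7)−0=6 ⇒ Z^6
Ȟ^1: (9−2)−7=0 ⇒ 0
Ȟ^2: (2−0)−2=0 ⇒ 0


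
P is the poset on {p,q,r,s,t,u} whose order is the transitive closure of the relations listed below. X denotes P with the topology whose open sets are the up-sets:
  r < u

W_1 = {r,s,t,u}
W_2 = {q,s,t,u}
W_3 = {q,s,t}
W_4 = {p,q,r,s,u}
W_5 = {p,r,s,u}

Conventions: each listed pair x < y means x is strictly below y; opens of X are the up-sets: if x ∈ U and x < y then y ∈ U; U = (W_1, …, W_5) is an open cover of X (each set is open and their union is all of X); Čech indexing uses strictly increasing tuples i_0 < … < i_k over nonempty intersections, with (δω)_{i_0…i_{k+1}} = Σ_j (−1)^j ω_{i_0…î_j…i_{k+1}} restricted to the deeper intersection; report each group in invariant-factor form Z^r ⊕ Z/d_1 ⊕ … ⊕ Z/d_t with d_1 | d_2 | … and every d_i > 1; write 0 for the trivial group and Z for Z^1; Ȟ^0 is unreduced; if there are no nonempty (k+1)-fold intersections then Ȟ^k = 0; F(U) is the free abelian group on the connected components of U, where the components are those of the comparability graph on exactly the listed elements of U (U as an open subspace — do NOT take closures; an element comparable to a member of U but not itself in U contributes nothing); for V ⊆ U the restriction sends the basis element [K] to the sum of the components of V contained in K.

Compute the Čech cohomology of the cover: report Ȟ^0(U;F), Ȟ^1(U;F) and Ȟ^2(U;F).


nonempty intersections:
  W12={s,t,u} W13={s,t} W14={r,s,u} W15={r,s,u} W23={q,s,t} W24={q,s,u} W25={s,u} W34={q,s} W35={s} W45={p,r,s,u}
  W123={s,t} W124={s,u} W125={s,u} W134={s} W135={s} W145={r,s,u} W234={q,s} W235={s} W245={s,u} W345={s}
  W1234={s} W1235={s} W1245={s,u} W1345={s} W2345={s}
  W12345={s}
components per intersection:
  W1: {r,u} {s} {t}
  W2: {q} {s} {t} {u}
  W3: {q} {s} {t}
  W4: {p} {q} {r,u} {s}
  W5: {p} {r,u} {s}
  W12: {s} {t} {u}
  W13: {s} {t}
  W14: {r,u} {s}
  W15: {r,u} {s}
  W23: {q} {s} {t}
  W24: {q} {s} {u}
  W25: {s} {u}
  W34: {q} {s}
  W35: {s}
  W45: {p} {r,u} {s}
  W123: {s} {t}
  W124: {s} {u}
  W125: {s} {u}
  W134: {s}
  W135: {s}
  W145: {r,u} {s}
  W234: {q} {s}
  W235: {s}
  W245: {s} {u}
  W345: {s}
  W1234: {s}
  W1235: {s}
  W1245: {s} {u}
  W1345: {s}
  W2345: {s}
  W12345: {s}
C dims 17,23,16,6; δ0: rk 12, SNF 1^12; δ1: rk 11, SNF 1^11; δ2: rk 5, SNF 1^5
Ȟ^0: (17−12)−0=5 ⇒ Z^5
Ȟ^1: (23−11)−12=0 ⇒ 0
Ȟ^2: (16−5)−11=0 ⇒ 0

Ȟ^0 ≅ Z^5, Ȟ^1 ≅ 0, Ȟ^2 ≅ 0


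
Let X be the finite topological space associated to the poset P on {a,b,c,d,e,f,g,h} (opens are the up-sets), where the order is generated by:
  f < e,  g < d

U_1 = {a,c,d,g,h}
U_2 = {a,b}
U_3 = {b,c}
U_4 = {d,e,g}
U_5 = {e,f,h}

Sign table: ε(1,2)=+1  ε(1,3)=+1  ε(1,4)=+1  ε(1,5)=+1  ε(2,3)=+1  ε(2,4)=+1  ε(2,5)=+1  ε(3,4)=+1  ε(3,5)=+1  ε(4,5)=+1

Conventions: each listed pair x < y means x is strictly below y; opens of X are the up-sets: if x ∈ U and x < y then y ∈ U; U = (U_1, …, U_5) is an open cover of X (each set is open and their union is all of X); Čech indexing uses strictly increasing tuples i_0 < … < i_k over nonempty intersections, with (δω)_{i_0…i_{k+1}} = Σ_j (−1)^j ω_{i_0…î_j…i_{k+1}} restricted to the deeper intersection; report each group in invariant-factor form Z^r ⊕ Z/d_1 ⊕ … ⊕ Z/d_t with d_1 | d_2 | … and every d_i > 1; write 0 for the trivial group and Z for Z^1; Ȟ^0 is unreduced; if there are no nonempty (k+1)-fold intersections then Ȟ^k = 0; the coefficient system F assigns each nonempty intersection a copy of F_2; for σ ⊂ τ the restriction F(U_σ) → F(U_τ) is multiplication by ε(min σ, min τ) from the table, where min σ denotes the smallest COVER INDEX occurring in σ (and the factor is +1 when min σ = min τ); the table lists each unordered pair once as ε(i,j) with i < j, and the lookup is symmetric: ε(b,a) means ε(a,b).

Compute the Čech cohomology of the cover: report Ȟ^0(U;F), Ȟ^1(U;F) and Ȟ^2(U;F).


Ȟ^0 ≅ Z/2, Ȟ^1 ≅ Z/2 ⊕ Z/2, Ȟ^2 ≅ 0

cover nerve:
  U12={a} U13={c} U14={d,g} U15={h} U23={b} U45={e}
C dims 5,6; δ0: rk_F2 4
Ȟ^0: (5−4)−0=1 ⇒ Z/2
Ȟ^1: (6−0)−4=2 ⇒ Z/2 ⊕ Z/2
Ȟ^2: (0−0)−0=0 ⇒ 0


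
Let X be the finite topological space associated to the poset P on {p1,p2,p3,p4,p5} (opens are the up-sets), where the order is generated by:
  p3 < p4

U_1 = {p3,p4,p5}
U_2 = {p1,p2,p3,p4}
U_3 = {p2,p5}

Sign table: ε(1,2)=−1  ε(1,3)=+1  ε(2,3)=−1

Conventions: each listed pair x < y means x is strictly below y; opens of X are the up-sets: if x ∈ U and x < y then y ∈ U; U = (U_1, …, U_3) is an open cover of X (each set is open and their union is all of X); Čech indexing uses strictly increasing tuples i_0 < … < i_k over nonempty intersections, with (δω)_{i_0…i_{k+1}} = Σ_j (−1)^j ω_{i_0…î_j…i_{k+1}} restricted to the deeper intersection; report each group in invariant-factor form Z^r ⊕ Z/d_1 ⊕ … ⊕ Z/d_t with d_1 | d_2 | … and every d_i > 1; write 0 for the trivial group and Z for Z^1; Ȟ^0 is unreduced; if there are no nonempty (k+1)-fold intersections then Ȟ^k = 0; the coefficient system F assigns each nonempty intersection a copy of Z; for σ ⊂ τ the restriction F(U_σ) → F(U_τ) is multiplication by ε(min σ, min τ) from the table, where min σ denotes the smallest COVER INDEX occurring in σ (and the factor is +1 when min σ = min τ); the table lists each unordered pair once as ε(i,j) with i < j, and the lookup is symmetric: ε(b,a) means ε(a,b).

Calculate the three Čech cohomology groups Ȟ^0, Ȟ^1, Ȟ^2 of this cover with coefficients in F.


Ȟ^0 = Z; Ȟ^1 = Z; Ȟ^2 = 0

nonempty intersections:
  U12={p3,p4} U13={p5} U23={p2}
C dims 3,3; δ0: rk 2, SNF 1^2
Ȟ^0: (3−2)−0=1 ⇒ Z
Ȟ^1: (3−0)−2=1 ⇒ Z
Ȟ^2: (0−0)−0=0 ⇒ 0


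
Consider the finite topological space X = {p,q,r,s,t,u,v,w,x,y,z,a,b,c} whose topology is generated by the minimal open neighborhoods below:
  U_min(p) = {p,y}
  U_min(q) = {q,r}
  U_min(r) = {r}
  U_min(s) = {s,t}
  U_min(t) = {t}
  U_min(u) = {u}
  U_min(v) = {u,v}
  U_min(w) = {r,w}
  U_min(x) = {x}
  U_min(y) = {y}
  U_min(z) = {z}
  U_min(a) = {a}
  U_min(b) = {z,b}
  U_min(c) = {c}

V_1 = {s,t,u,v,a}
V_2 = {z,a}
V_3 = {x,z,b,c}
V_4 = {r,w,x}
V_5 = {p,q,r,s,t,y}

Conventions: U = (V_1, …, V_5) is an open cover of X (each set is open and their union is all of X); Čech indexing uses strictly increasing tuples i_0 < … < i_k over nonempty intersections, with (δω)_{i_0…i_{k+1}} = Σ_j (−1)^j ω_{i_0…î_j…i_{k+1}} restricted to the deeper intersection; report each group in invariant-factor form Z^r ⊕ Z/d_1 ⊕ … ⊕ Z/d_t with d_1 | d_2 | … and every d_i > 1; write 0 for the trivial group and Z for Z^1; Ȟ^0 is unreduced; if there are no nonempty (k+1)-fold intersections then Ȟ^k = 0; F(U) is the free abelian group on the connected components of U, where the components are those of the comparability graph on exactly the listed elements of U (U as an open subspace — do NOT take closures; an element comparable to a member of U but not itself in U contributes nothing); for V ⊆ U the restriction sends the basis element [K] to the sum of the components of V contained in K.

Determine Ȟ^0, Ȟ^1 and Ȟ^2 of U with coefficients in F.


Ȟ^0 ≅ Z^8, Ȟ^1 ≅ 0, Ȟ^2 ≅ 0

nonempty overlaps:
  V12={a} V15={s,t} V23={z} V34={x} V45={r}
components per intersection:
  V1: {s,t} {u,v} {a}
  V2: {z} {a}
  V3: {x} {z,b} {c}
  V4: {r,w} {x}
  V5: {p,y} {q,r} {s,t}
  V12: {a}
  V15: {s,t}
  V23: {z}
  V34: {x}
  V45: {r}
C dims 13,5; δ0: rk 5, SNF 1^5
degree 0: 13−5−0 = 8 → Ȟ^0 ≅ Z^8
degree 1: 5−0−5 = 0 → Ȟ^1 ≅ 0
degree 2: 0−0−0 = 0 → Ȟ^2 ≅ 0


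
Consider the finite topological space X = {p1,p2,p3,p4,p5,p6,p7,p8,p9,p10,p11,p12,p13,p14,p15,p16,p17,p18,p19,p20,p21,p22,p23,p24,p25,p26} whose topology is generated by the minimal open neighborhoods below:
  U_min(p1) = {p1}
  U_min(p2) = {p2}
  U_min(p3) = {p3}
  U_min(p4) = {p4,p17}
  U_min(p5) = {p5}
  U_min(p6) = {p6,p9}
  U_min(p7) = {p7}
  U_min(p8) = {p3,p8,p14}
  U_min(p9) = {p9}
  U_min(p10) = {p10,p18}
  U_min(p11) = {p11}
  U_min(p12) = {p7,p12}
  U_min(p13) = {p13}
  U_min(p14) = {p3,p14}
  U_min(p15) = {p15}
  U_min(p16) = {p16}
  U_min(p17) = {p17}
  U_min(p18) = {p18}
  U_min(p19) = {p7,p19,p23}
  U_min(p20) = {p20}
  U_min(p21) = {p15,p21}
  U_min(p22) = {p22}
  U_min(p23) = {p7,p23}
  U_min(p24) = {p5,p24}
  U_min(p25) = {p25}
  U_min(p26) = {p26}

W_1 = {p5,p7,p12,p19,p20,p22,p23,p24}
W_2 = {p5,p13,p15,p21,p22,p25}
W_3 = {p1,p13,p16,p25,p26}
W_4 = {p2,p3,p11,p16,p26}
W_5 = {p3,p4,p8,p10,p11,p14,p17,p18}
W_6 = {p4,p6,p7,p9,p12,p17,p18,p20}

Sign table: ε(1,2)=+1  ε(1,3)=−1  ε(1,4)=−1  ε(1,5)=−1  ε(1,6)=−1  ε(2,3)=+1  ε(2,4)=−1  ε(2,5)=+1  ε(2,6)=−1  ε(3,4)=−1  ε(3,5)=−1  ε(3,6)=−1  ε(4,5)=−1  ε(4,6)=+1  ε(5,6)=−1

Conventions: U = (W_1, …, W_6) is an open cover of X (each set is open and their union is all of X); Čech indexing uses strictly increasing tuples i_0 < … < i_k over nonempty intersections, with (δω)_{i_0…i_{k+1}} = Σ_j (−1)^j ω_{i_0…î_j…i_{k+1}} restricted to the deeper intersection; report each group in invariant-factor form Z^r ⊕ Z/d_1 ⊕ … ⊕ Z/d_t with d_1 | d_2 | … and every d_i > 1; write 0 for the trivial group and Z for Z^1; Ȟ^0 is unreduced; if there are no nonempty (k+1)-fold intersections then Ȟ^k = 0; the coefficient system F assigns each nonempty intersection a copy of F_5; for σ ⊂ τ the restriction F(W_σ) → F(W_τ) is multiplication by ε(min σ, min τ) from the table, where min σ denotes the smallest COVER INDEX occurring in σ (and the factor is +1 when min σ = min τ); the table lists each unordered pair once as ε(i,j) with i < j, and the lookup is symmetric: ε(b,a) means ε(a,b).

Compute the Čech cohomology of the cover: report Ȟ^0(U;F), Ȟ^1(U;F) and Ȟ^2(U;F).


cover nerve:
  W12={p5,p22} W16={p7,p12,p20} W23={p13,p25} W34={p16,p26} W45={p3,p11} W56={p4,p17,p18}
C dims 6,6; δ0: rk_F5 5
Ȟ^0: (6−5)−0=1 ⇒ Z/5
Ȟ^1: (6−0)−5=1 ⇒ Z/5
Ȟ^2: (0−0)−0=0 ⇒ 0

Ȟ^0 = Z/5; Ȟ^1 = Z/5; Ȟ^2 = 0


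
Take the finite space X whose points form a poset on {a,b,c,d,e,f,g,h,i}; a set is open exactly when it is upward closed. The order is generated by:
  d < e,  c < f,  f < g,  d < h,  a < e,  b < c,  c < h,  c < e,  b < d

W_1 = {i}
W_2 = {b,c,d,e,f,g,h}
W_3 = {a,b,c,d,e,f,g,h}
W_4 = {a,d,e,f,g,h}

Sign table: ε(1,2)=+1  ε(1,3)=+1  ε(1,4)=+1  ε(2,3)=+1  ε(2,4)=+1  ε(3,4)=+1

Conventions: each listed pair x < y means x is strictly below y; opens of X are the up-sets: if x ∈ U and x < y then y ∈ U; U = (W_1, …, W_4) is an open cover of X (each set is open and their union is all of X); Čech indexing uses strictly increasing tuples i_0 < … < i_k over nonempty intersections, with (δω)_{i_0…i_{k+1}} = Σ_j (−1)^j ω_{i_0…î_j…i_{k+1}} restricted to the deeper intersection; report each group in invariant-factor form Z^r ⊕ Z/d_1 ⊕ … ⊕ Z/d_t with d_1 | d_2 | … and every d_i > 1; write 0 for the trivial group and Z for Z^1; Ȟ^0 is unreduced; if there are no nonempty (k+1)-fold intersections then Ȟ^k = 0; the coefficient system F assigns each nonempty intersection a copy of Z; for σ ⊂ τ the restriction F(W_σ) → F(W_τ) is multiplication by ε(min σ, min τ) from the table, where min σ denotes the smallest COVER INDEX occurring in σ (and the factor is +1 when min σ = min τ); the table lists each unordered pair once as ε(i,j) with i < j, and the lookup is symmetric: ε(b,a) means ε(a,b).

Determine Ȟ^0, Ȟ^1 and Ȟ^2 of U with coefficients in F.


Ȟ^0 = Z^2,  Ȟ^1 = 0,  Ȟ^2 = 0

nerve of the cover:
  W23={b,c,d,e,f,g,h} W24={d,e,f,g,h} W34={a,d,e,f,g,h}
  W234={d,e,f,g,h}
C dims 4,3,1; δ0: rk 2, SNF 1^2; δ1: rk 1, SNF 1^1
Ȟ^0 = (4 − 2) − 0 = 2, so Ȟ^0 ≅ Z^2
Ȟ^1 = (3 − 1) − 2 = 0, so Ȟ^1 ≅ 0
Ȟ^2 = (1 − 0) − 1 = 0, so Ȟ^2 ≅ 0


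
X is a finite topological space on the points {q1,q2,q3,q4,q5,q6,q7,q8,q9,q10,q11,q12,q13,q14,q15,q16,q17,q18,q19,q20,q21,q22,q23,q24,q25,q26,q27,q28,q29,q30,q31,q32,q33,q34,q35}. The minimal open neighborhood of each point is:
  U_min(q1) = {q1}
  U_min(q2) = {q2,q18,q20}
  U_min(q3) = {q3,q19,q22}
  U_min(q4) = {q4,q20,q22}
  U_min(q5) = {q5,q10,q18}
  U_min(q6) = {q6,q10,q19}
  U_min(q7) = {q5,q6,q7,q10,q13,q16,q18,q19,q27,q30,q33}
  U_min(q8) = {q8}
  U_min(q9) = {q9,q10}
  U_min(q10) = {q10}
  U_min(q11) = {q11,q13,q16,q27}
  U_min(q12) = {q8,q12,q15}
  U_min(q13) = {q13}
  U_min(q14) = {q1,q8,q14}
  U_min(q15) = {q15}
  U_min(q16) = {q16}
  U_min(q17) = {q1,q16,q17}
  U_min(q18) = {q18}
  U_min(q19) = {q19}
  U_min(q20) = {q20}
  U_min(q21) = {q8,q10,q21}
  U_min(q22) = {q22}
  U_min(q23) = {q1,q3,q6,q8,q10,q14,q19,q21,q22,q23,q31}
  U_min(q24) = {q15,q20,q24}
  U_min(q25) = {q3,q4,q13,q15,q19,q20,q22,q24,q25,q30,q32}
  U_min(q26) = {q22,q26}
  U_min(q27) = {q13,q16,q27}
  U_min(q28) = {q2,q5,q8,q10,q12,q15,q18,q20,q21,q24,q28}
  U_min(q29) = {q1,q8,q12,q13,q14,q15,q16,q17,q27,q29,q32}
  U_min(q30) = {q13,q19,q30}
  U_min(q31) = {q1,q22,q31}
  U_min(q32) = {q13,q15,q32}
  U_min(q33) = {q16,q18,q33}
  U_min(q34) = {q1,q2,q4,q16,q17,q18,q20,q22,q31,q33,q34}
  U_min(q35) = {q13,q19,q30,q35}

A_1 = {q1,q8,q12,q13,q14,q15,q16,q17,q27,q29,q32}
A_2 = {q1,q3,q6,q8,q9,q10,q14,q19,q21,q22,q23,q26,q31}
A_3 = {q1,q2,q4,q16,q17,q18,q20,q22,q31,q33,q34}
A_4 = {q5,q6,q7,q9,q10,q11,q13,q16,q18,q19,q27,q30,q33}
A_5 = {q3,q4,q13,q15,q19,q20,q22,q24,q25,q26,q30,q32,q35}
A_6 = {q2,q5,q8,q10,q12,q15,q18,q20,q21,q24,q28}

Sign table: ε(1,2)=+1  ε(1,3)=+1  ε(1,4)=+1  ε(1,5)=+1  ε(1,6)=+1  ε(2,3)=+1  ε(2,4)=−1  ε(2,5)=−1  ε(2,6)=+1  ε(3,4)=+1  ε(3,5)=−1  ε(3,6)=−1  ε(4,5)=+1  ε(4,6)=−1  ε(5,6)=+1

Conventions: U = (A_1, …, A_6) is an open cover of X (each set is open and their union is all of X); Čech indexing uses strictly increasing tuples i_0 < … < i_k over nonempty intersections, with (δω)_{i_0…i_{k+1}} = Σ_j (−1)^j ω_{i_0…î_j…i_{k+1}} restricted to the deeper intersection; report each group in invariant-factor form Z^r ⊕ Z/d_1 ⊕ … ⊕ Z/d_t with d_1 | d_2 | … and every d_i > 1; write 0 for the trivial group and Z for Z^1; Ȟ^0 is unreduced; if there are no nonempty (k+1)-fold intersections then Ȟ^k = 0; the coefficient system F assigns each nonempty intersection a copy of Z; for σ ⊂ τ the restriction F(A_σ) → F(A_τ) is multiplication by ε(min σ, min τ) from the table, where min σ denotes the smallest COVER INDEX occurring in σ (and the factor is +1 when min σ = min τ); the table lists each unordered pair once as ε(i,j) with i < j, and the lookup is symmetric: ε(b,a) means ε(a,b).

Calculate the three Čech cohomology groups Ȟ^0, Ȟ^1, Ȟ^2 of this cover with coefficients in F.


cover nerve:
  A12={q1,q8,q14} A13={q1,q16,q17} A14={q13,q16,q27} A15={q13,q15,q32} A16={q8,q12,q15} A23={q1,q22,q31} A24={q6,q9,q10,q19} A25={q3,q19,q22,q26} A26={q8,q10,q21} A34={q16,q18,q33} A35={q4,q20,q22} A36={q2,q18,q20} A45={q13,q19,q30} A46={q5,q10,q18} A56={q15,q20,q24}
  A123={q1} A126={q8} A134={q16} A145={q13} A156={q15} A235={q22} A245={q19} A246={q10} A346={q18} A356={q20}
C dims 6,15,10; δ0: rk 6, SNF 1^5·2; δ1: rk 9, SNF 1^9
Ȟ^0: (6−6)−0=0 ⇒ 0
Ȟ^1: (15−9)−6=0 plus torsion [2] ⇒ Z/2
Ȟ^2: (10−0)−9=1 ⇒ Z

Ȟ^0(U;F) ≅ 0,  Ȟ^1(U;F) ≅ Z/2,  Ȟ^2(U;F) ≅ Z


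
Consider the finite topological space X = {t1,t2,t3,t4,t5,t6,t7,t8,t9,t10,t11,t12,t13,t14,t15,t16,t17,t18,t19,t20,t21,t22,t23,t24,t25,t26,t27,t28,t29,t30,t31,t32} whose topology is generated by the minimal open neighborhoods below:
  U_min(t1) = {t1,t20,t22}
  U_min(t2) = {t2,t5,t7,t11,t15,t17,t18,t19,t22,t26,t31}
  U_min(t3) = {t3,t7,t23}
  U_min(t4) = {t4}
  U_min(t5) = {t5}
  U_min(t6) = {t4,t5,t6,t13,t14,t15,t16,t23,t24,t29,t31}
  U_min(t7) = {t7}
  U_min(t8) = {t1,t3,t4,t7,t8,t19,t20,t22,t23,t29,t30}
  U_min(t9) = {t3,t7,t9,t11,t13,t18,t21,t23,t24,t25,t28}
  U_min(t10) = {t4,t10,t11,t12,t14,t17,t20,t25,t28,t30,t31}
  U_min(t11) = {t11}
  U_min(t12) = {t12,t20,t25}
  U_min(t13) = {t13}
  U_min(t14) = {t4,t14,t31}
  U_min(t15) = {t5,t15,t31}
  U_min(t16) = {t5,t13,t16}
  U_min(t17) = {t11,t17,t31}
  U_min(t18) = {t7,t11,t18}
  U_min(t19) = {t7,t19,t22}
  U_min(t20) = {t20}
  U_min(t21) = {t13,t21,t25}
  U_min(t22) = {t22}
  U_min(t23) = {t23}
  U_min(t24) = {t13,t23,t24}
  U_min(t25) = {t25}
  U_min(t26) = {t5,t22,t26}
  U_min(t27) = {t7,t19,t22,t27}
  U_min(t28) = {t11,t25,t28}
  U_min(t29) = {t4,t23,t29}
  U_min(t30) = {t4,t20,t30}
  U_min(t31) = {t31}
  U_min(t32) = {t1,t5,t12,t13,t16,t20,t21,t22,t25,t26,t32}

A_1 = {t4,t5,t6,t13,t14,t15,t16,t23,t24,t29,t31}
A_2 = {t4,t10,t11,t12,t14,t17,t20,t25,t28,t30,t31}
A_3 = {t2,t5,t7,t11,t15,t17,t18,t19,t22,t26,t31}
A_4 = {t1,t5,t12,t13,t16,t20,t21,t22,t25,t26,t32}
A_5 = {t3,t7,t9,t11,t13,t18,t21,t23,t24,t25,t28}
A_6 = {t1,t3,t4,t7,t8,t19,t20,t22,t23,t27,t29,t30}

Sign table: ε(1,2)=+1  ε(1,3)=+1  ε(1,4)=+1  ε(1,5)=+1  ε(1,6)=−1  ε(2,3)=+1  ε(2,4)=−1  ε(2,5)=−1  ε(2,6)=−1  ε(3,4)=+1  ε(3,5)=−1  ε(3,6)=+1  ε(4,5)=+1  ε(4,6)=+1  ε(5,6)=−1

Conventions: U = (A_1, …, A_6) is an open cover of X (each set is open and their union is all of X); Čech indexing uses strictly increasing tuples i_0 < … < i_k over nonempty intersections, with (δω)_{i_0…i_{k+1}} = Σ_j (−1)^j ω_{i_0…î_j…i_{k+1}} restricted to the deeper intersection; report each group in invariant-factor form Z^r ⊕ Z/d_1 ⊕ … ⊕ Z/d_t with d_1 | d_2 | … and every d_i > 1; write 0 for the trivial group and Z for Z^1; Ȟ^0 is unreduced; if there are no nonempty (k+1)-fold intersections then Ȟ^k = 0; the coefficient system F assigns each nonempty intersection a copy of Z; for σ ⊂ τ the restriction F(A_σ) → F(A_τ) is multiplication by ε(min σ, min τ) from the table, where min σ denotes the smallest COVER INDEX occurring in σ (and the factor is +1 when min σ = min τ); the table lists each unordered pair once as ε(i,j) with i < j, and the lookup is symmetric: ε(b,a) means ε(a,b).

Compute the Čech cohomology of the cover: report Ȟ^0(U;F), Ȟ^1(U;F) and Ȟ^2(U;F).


Ȟ^0 ≅ 0; Ȟ^1 ≅ Z/2; Ȟ^2 ≅ Z

nerve simplices:
  A12={t4,t14,t31} A13={t5,t15,t31} A14={t5,t13,t16} A15={t13,t23,t24} A16={t4,t23,t29} A23={t11,t17,t31} A24={t12,t20,t25} A25={t11,t25,t28} A26={t4,t20,t30} A34={t5,t22,t26} A35={t7,t11,t18} A36={t7,t19,t22} A45={t13,t21,t25} A46={t1,t20,t22} A56={t3,t7,t23}
  A123={t31} A126={t4} A134={t5} A145={t13} A156={t23} A235={t11} A245={t25} A246={t20} A346={t22} A356={t7}
C dims 6,15,10; δ0: rk 6, SNF 1^5·2; δ1: rk 9, SNF 1^9
degree 0: 6−6−0 = 0 → Ȟ^0 ≅ 0
degree 1: 15−9−6 = 0 plus torsion [2] → Ȟ^1 ≅ Z/2
degree 2: 10−0−9 = 1 → Ȟ^2 ≅ Z


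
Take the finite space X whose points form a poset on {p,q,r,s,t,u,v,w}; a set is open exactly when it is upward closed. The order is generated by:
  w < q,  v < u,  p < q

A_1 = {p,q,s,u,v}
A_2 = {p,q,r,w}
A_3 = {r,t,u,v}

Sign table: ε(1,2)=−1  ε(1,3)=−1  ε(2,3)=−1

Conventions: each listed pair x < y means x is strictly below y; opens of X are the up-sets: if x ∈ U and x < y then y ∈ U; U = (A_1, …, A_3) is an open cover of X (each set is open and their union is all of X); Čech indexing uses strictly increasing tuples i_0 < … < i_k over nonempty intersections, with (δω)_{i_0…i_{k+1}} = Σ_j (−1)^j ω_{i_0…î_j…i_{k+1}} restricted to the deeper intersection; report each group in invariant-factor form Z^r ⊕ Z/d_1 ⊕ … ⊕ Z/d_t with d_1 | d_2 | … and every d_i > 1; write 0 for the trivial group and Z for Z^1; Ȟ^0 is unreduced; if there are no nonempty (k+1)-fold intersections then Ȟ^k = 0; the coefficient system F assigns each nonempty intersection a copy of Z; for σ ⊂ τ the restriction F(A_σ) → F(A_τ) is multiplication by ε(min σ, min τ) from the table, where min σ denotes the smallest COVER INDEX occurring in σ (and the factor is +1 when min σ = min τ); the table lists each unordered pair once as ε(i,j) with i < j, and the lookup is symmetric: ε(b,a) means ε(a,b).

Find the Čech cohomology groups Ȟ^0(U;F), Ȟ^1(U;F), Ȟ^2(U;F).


nerve simplices:
  A12={p,q} A13={u,v} A23={r}
C dims 3,3; δ0: rk 3, SNF 1^2·2
degree 0: 3−3−0 = 0 → Ȟ^0 ≅ 0
degree 1: 3−0−3 = 0 plus torsion [2] → Ȟ^1 ≅ Z/2
degree 2: 0−0−0 = 0 → Ȟ^2 ≅ 0

Ȟ^0(U;F) ≅ 0, Ȟ^1(U;F) ≅ Z/2, Ȟ^2(U;F) ≅ 0
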